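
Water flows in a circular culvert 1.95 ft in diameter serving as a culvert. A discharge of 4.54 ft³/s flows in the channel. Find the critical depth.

At critical depth, Q² T / (g A³) = 1, i.e. A³/T = Q²/g = 4.54²/32.2 = 0.6401.
Trying y = 0.675 ft: A³/T = 0.4164 — short.
Trying y = 0.893 ft: A³/T = 1.22 — over.
Trying y = 0.755 ft: A³/T = 0.6411 — matches.

y_c = 0.755 ft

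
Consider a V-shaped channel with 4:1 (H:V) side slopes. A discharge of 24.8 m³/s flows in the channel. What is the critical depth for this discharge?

At critical depth, Q² T / (g A³) = 1, i.e. A³/T = Q²/g = 24.8²/9.81 = 62.7.
Try y = 1.12 m: A³/T = 14.1 — too small.
Try y = 1.74 m: A³/T = 127.6 — too large.
Try y = 1.51 m: A³/T = 62.8 — close enough.

y_c = 1.51 m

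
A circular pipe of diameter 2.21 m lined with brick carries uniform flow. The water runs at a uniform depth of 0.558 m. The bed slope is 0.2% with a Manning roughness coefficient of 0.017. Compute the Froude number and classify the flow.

For a circular section of diameter D = 2.21 m at depth y = 0.558 m, the central angle is θ = 2 arccos(1 − 2y/D) = 2.106 rad. Then A = (D²/8)(θ − sin θ) = 0.7605 m² and P = Dθ/2 = 2.327 m.
Hydraulic radius R = A/P = 0.7605/2.327 = 0.3268 m.
V = (1/n) R^(2/3) √S = (1/0.017) × 0.3268^(2/3) × √0.002 = 1.248 m/s. Hydraulic depth D_h = A/T = 0.7605/1.92 = 0.396 m.
Froude number Fr = V/√(g·D_h) = 1.248/√(9.81×0.396) = 0.633, which is less than 1, so the flow is subcritical.

subcritical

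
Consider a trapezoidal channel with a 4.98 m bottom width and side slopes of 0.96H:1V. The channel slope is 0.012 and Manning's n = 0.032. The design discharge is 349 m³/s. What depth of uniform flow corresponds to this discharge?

Manning's equation rearranged: A R^(2/3) = nQ / (1·√S) = 0.032 × 349 / (√0.012) = 101.9.
Trying y = 3.97 m: A R^(2/3) = 58.73 — short.
Trying y = 6.28 m: A R^(2/3) = 146.6 — over.
Trying y = 5.25 m: A R^(2/3) = 101.8 — close enough.

y_n = 5.25 m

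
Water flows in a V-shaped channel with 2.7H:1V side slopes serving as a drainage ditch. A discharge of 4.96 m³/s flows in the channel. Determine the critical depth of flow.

y_c = 0.928 m

At critical depth, Q² T / (g A³) = 1, i.e. A³/T = Q²/g = 4.96²/9.81 = 2.508.
Trying y = 0.634 m: A³/T = 0.3734 — low.
Trying y = 1.07 m: A³/T = 5.112 — high.
Trying y = 0.928 m: A³/T = 2.509 — close enough.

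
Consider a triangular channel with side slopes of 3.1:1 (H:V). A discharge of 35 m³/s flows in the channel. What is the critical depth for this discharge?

At critical depth, Q² T / (g A³) = 1, i.e. A³/T = Q²/g = 35²/9.81 = 124.9.
Trying y = 2.14 m: A³/T = 215.7 — too large.
Trying y = 1.6 m: A³/T = 50.38 — too small.
Trying y = 1.92 m: A³/T = 125.4 — matches.

y_c = 1.92 m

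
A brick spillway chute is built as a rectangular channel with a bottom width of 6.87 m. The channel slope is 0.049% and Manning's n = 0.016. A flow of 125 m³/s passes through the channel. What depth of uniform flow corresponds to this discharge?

y_n = 7.44 m

Manning's equation rearranged: A R^(2/3) = nQ / (1·√S) = 0.016 × 125 / (√0.00049) = 90.35.
Try y = 5.32 m: A R^(2/3) = 59.69 — too small.
Try y = 8.19 m: A R^(2/3) = 101.4 — too large.
Try y = 7.44 m: A R^(2/3) = 90.35 — ≈ 90.35.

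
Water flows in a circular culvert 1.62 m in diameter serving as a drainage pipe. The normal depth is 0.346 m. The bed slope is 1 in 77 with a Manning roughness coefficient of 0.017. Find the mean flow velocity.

V = 2.35 m/s

For a circular section of diameter D = 1.62 m at depth y = 0.346 m, the central angle is θ = 2 arccos(1 − 2y/D) = 1.922 rad. Then A = (D²/8)(θ − sin θ) = 0.3223 m² and P = Dθ/2 = 1.557 m.
Hydraulic radius R = A/P = 0.3223/1.557 = 0.2071 m.
From Manning's equation, V = (1/n) R^(2/3) S^(1/2) = (1/0.017) × 0.2071^(2/3) × 0.01299^(1/2) = 2.35 m/s.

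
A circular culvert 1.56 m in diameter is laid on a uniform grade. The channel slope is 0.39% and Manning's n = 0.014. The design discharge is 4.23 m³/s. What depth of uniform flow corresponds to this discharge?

y_n = 1.19 m

Manning's equation rearranged: A R^(2/3) = nQ / (1·√S) = 0.014 × 4.23 / (√0.0039) = 0.9483.
At y = 1.45 m: A R^(2/3) = 1.097 — high.
At y = 0.835 m: A R^(2/3) = 0.5717 — low.
At y = 1.19 m: A R^(2/3) = 0.9485 — ≈ 0.9483.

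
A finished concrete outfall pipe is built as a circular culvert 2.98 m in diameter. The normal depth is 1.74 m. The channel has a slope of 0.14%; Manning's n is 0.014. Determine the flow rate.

For a circular section of diameter D = 2.98 m at depth y = 1.74 m, the central angle is θ = 2 arccos(1 − 2y/D) = 3.479 rad. Then A = (D²/8)(θ − sin θ) = 4.229 m² and P = Dθ/2 = 5.183 m.
Hydraulic radius R = A/P = 4.229/5.183 = 0.8158 m.
Manning's equation: Q = (1/n) A R^(2/3) S^(1/2) = (1/0.014) × 4.229 × 0.8158^(2/3) × 0.0014^(1/2) = 9.87 m³/s.

Q = 9.87 m³/s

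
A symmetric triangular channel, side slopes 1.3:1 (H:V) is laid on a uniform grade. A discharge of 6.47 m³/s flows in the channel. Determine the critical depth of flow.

At critical depth, Q² T / (g A³) = 1, i.e. A³/T = Q²/g = 6.47²/9.81 = 4.267.
At y = 1.58 m: A³/T = 8.32 — over.
At y = 1.21 m: A³/T = 2.192 — short.
At y = 1.38 m: A³/T = 4.229 — close enough.

y_c = 1.38 m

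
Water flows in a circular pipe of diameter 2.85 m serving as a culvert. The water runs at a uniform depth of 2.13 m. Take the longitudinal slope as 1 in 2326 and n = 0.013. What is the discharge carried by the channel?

Q = 7.37 m³/s

For a circular section of diameter D = 2.85 m at depth y = 2.13 m, the central angle is θ = 2 arccos(1 − 2y/D) = 4.177 rad. Then A = (D²/8)(θ − sin θ) = 5.114 m² and P = Dθ/2 = 5.952 m.
Hydraulic radius R = A/P = 5.114/5.952 = 0.8592 m.
Manning's equation: Q = (1/n) A R^(2/3) S^(1/2) = (1/0.013) × 5.114 × 0.8592^(2/3) × 0.0004299^(1/2) = 7.37 m³/s.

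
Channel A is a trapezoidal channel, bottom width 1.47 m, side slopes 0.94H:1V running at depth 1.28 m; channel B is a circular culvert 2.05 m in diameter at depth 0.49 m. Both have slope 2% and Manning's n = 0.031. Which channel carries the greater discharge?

channel A

Channel A: With bottom width b = 1.47 m and side slope z = 0.94: A = (b + zy)y = (1.47 + 0.94×1.28)×1.28 = 3.422 m²; P = b + 2y√(1+z²) = 1.47 + 2×1.28×1.372 = 4.983 m. Hydraulic radius R = A/P = 3.422/4.983 = 0.6866 m. Q_A = (1/0.031)·3.422·0.6866^(2/3)·√0.02 = 12.15 m³/s.
Channel B: For a circular section of diameter D = 2.05 m at depth y = 0.49 m, the central angle is θ = 2 arccos(1 − 2y/D) = 2.043 rad. Then A = (D²/8)(θ − sin θ) = 0.6056 m² and P = Dθ/2 = 2.094 m. Hydraulic radius R = A/P = 0.6056/2.094 = 0.2892 m. Q_B = (1/0.031)·0.6056·0.2892^(2/3)·√0.02 = 1.208 m³/s.
Q_A = 12.15 m³/s vs Q_B = 1.208 m³/s, so channel A carries more.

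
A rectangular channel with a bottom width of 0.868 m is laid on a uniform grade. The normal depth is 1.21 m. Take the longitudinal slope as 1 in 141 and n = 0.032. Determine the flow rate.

Flow area A = b·y = 0.868 × 1.21 = 1.05 m². Wetted perimeter P = b + 2y = 0.868 + 2×1.21 = 3.288 m.
Hydraulic radius R = A/P = 1.05/3.288 = 0.3194 m.
Manning's equation: Q = (1/n) A R^(2/3) S^(1/2) = (1/0.032) × 1.05 × 0.3194^(2/3) × 0.007092^(1/2) = 1.29 m³/s.

Q = 1.29 m³/s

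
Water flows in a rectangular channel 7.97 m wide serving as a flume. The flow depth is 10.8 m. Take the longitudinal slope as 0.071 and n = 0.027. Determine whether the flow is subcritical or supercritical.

Flow area A = b·y = 7.97 × 10.8 = 86.08 m². Wetted perimeter P = b + 2y = 7.97 + 2×10.8 = 29.57 m.
Hydraulic radius R = A/P = 86.08/29.57 = 2.911 m.
V = (1/n) R^(2/3) √S = (1/0.027) × 2.911^(2/3) × √0.071 = 20.12 m/s. Hydraulic depth D_h = A/T = 86.08/7.97 = 10.8 m.
Froude number Fr = V/√(g·D_h) = 20.12/√(9.81×10.8) = 1.95, which is greater than 1, so the flow is supercritical.

supercritical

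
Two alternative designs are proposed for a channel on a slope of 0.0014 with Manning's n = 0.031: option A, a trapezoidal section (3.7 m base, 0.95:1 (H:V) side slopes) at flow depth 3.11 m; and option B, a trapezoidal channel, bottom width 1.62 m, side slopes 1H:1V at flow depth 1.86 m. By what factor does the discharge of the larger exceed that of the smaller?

4.72

Channel A: With bottom width b = 3.7 m and side slope z = 0.95: A = (b + zy)y = (3.7 + 0.95×3.11)×3.11 = 20.7 m²; P = b + 2y√(1+z²) = 3.7 + 2×3.11×1.379 = 12.28 m. Hydraulic radius R = A/P = 20.7/12.28 = 1.685 m. Q_A = (1/0.031)·20.7·1.685^(2/3)·√0.0014 = 35.38 m³/s.
Channel B: With bottom width b = 1.62 m and side slope z = 1: A = (b + zy)y = (1.62 + 1×1.86)×1.86 = 6.473 m²; P = b + 2y√(1+z²) = 1.62 + 2×1.86×1.414 = 6.881 m. Hydraulic radius R = A/P = 6.473/6.881 = 0.9407 m. Q_B = (1/0.031)·6.473·0.9407^(2/3)·√0.0014 = 7.501 m³/s.
The larger discharge is 35.38 m³/s and the smaller is 7.501 m³/s; the ratio is 4.72.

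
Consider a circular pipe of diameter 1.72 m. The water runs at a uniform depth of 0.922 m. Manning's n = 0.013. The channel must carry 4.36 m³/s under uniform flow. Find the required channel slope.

S = 0.00581

For a circular section of diameter D = 1.72 m at depth y = 0.922 m, the central angle is θ = 2 arccos(1 − 2y/D) = 3.286 rad. Then A = (D²/8)(θ − sin θ) = 1.268 m² and P = Dθ/2 = 2.826 m.
Hydraulic radius R = A/P = 1.268/2.826 = 0.4488 m.
From Manning's equation, S = [nQ / (1 A R^(2/3))]² = [0.013 × 4.36 / (1 × 1.268 × 0.4488^(2/3))]² = 0.00581.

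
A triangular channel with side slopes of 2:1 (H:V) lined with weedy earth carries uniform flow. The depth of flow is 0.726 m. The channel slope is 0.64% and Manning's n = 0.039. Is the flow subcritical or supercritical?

For a triangular section with side slope z = 2: A = zy² = 2×0.726² = 1.054 m²; P = 2y√(1+z²) = 2×0.726×2.236 = 3.247 m.
Hydraulic radius R = A/P = 1.054/3.247 = 0.3247 m.
V = (1/n) R^(2/3) √S = (1/0.039) × 0.3247^(2/3) × √0.0064 = 0.969 m/s. Hydraulic depth D_h = A/T = 1.054/2.904 = 0.363 m.
Froude number Fr = V/√(g·D_h) = 0.969/√(9.81×0.363) = 0.513, which is less than 1, so the flow is subcritical.

subcritical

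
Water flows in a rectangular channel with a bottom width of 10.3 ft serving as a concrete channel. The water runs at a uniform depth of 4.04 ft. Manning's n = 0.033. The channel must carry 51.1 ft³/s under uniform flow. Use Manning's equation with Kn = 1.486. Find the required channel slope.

Flow area A = b·y = 10.3 × 4.04 = 41.61 ft². Wetted perimeter P = b + 2y = 10.3 + 2×4.04 = 18.38 ft.
Hydraulic radius R = A/P = 41.61/18.38 = 2.264 ft.
From Manning's equation, S = [nQ / (1.486 A R^(2/3))]² = [0.033 × 51.1 / (1.486 × 41.61 × 2.264^(2/3))]² = 0.00025.

S = 0.00025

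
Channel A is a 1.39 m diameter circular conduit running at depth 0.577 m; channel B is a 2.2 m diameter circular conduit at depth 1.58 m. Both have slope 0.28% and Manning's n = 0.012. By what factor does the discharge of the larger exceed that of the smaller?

8.17

Channel A: For a circular section of diameter D = 1.39 m at depth y = 0.577 m, the central angle is θ = 2 arccos(1 − 2y/D) = 2.8 rad. Then A = (D²/8)(θ − sin θ) = 0.5955 m² and P = Dθ/2 = 1.946 m. Hydraulic radius R = A/P = 0.5955/1.946 = 0.306 m. Q_A = (1/0.012)·0.5955·0.306^(2/3)·√0.0028 = 1.192 m³/s.
Channel B: For a circular section of diameter D = 2.2 m at depth y = 1.58 m, the central angle is θ = 2 arccos(1 − 2y/D) = 4.045 rad. Then A = (D²/8)(θ − sin θ) = 2.922 m² and P = Dθ/2 = 4.449 m. Hydraulic radius R = A/P = 2.922/4.449 = 0.6568 m. Q_B = (1/0.012)·2.922·0.6568^(2/3)·√0.0028 = 9.736 m³/s.
The larger discharge is 9.736 m³/s and the smaller is 1.192 m³/s; the ratio is 8.17.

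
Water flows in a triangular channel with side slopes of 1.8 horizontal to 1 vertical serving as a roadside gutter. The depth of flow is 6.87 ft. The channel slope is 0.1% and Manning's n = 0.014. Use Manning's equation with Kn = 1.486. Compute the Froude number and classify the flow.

subcritical

For a triangular section with side slope z = 1.8: A = zy² = 1.8×6.87² = 84.95 ft²; P = 2y√(1+z²) = 2×6.87×2.059 = 28.29 ft.
Hydraulic radius R = A/P = 84.95/28.29 = 3.003 ft.
V = (1.486/n) R^(2/3) √S = (1.486/0.014) × 3.003^(2/3) × √0.001 = 6.986 ft/s. Hydraulic depth D_h = A/T = 84.95/24.73 = 3.435 ft.
Froude number Fr = V/√(g·D_h) = 6.986/√(32.2×3.435) = 0.664, which is less than 1, so the flow is subcritical.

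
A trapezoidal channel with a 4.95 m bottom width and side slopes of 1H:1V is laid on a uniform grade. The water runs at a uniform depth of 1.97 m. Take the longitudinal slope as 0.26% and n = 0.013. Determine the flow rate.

With bottom width b = 4.95 m and side slope z = 1: A = (b + zy)y = (4.95 + 1×1.97)×1.97 = 13.63 m²; P = b + 2y√(1+z²) = 4.95 + 2×1.97×1.414 = 10.52 m.
Hydraulic radius R = A/P = 13.63/10.52 = 1.296 m.
Manning's equation: Q = (1/n) A R^(2/3) S^(1/2) = (1/0.013) × 13.63 × 1.296^(2/3) × 0.0026^(1/2) = 63.5 m³/s.

Q = 63.5 m³/s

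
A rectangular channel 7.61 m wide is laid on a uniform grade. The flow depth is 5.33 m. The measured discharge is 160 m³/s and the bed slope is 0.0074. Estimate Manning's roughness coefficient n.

Flow area A = b·y = 7.61 × 5.33 = 40.56 m². Wetted perimeter P = b + 2y = 7.61 + 2×5.33 = 18.27 m.
Hydraulic radius R = A/P = 40.56/18.27 = 2.22 m.
Rearranging Manning's equation: n = (1/Q) A R^(2/3) S^(1/2) = (1/160) × 40.56 × 2.22^(2/3) × √0.0074 = 0.0371.

n = 0.0371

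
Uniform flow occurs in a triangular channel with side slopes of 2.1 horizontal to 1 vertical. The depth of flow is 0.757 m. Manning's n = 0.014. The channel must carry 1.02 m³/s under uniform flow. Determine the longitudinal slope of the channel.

S = 0.000589

For a triangular section with side slope z = 2.1: A = zy² = 2.1×0.757² = 1.203 m²; P = 2y√(1+z²) = 2×0.757×2.326 = 3.521 m.
Hydraulic radius R = A/P = 1.203/3.521 = 0.3417 m.
From Manning's equation, S = [nQ / (1 A R^(2/3))]² = [0.014 × 1.02 / (1 × 1.203 × 0.3417^(2/3))]² = 0.000589.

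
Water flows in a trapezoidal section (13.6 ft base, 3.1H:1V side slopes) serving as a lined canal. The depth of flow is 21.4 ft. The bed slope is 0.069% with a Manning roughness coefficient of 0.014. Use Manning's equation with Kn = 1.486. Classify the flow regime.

subcritical

With bottom width b = 13.6 ft and side slope z = 3.1: A = (b + zy)y = (13.6 + 3.1×21.4)×21.4 = 1711 ft²; P = b + 2y√(1+z²) = 13.6 + 2×21.4×3.257 = 153 ft.
Hydraulic radius R = A/P = 1711/153 = 11.18 ft.
V = (1.486/n) R^(2/3) √S = (1.486/0.014) × 11.18^(2/3) × √0.00069 = 13.94 ft/s. Hydraulic depth D_h = A/T = 1711/146.3 = 11.69 ft.
Froude number Fr = V/√(g·D_h) = 13.94/√(32.2×11.69) = 0.718, which is less than 1, so the flow is subcritical.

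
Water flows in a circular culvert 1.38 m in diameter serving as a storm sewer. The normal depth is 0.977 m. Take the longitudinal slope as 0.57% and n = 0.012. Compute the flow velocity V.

V = 3.47 m/s

For a circular section of diameter D = 1.38 m at depth y = 0.977 m, the central angle is θ = 2 arccos(1 − 2y/D) = 4 rad. Then A = (D²/8)(θ − sin θ) = 1.132 m² and P = Dθ/2 = 2.76 m.
Hydraulic radius R = A/P = 1.132/2.76 = 0.4103 m.
From Manning's equation, V = (1/n) R^(2/3) S^(1/2) = (1/0.012) × 0.4103^(2/3) × 0.0057^(1/2) = 3.47 m/s.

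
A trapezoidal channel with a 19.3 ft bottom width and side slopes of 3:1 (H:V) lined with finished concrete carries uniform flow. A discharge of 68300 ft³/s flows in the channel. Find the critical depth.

y_c = 28.7 ft

At critical depth, Q² T / (g A³) = 1, i.e. A³/T = Q²/g = 68300²/32.2 = 144900000.
Try y = 19.6 ft: A³/T = 26200000 — low.
Try y = 35.7 ft: A³/T = 393500000 — high.
Try y = 28.7 ft: A³/T = 144500000 — ≈ 144900000.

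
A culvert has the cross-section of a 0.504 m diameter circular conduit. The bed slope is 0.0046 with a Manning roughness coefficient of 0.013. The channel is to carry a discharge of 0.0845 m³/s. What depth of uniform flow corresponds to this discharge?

Manning's equation rearranged: A R^(2/3) = nQ / (1·√S) = 0.013 × 0.0845 / (√0.0046) = 0.0162.
At y = 0.144 m: A R^(2/3) = 0.008931 — short.
At y = 0.197 m: A R^(2/3) = 0.0162 — matches.

y_n = 0.197 m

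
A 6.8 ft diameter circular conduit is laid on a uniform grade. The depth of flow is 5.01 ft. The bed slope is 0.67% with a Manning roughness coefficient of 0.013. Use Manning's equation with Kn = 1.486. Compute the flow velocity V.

For a circular section of diameter D = 6.8 ft at depth y = 5.01 ft, the central angle is θ = 2 arccos(1 − 2y/D) = 4.128 rad. Then A = (D²/8)(θ − sin θ) = 28.68 ft² and P = Dθ/2 = 14.04 ft.
Hydraulic radius R = A/P = 28.68/14.04 = 2.044 ft.
From Manning's equation, V = (1.486/n) R^(2/3) S^(1/2) = (1.486/0.013) × 2.044^(2/3) × 0.0067^(1/2) = 15.1 ft/s.

V = 15.1 ft/s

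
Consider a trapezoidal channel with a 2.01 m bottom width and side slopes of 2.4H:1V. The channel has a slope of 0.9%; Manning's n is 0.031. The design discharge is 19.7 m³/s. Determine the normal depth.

y_n = 1.39 m

Manning's equation rearranged: A R^(2/3) = nQ / (1·√S) = 0.031 × 19.7 / (√0.009) = 6.437.
Try y = 1.12 m: A R^(2/3) = 4.035 — short.
Try y = 1.71 m: A R^(2/3) = 10.17 — over.
Try y = 1.39 m: A R^(2/3) = 6.427 — close enough.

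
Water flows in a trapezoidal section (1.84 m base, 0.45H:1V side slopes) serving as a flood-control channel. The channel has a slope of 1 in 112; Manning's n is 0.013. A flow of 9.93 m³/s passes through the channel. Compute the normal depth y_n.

Manning's equation rearranged: A R^(2/3) = nQ / (1·√S) = 0.013 × 9.93 / (√0.008929) = 1.366.
At y = 1.09 m: A R^(2/3) = 1.808 — high.
At y = 0.664 m: A R^(2/3) = 0.8101 — low.
At y = 0.918 m: A R^(2/3) = 1.366 — matches.

y_n = 0.918 m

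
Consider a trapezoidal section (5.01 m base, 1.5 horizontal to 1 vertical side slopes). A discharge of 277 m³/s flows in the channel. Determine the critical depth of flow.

y_c = 4.47 m

At critical depth, Q² T / (g A³) = 1, i.e. A³/T = Q²/g = 277²/9.81 = 7822.
Try y = 5.21 m: A³/T = 14450 — over.
Try y = 3.71 m: A³/T = 3742 — short.
Try y = 4.47 m: A³/T = 7796 — matches.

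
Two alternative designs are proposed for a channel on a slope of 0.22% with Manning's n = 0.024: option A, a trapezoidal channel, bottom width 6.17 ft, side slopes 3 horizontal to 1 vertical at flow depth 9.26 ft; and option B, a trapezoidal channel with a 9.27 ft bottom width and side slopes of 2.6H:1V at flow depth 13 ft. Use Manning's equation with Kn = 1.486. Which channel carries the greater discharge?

Channel A: With bottom width b = 6.17 ft and side slope z = 3: A = (b + zy)y = (6.17 + 3×9.26)×9.26 = 314.4 ft²; P = b + 2y√(1+z²) = 6.17 + 2×9.26×3.162 = 64.74 ft. Hydraulic radius R = A/P = 314.4/64.74 = 4.856 ft. Q_A = (1.486/0.024)·314.4·4.856^(2/3)·√0.0022 = 2618 ft³/s.
Channel B: With bottom width b = 9.27 ft and side slope z = 2.6: A = (b + zy)y = (9.27 + 2.6×13)×13 = 559.9 ft²; P = b + 2y√(1+z²) = 9.27 + 2×13×2.786 = 81.7 ft. Hydraulic radius R = A/P = 559.9/81.7 = 6.853 ft. Q_B = (1.486/0.024)·559.9·6.853^(2/3)·√0.0022 = 5867 ft³/s.
Q_A = 2618 ft³/s vs Q_B = 5867 ft³/s, so channel B carries more.

channel B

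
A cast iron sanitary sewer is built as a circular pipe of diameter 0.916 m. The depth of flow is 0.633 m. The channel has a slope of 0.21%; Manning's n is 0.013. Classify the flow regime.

For a circular section of diameter D = 0.916 m at depth y = 0.633 m, the central angle is θ = 2 arccos(1 − 2y/D) = 3.926 rad. Then A = (D²/8)(θ − sin θ) = 0.4858 m² and P = Dθ/2 = 1.798 m.
Hydraulic radius R = A/P = 0.4858/1.798 = 0.2702 m.
V = (1/n) R^(2/3) √S = (1/0.013) × 0.2702^(2/3) × √0.0021 = 1.473 m/s. Hydraulic depth D_h = A/T = 0.4858/0.8465 = 0.5739 m.
Froude number Fr = V/√(g·D_h) = 1.473/√(9.81×0.5739) = 0.621, which is less than 1, so the flow is subcritical.

subcritical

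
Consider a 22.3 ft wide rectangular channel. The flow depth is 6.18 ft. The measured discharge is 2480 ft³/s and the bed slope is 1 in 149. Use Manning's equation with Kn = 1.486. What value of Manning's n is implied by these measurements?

Flow area A = b·y = 22.3 × 6.18 = 137.8 ft². Wetted perimeter P = b + 2y = 22.3 + 2×6.18 = 34.66 ft.
Hydraulic radius R = A/P = 137.8/34.66 = 3.976 ft.
Rearranging Manning's equation: n = (1.486/Q) A R^(2/3) S^(1/2) = (1.486/2480) × 137.8 × 3.976^(2/3) × √0.006711 = 0.017.

n = 0.017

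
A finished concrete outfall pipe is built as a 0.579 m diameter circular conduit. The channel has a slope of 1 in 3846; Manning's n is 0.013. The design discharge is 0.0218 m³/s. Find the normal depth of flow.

y_n = 0.194 m

Manning's equation rearranged: A R^(2/3) = nQ / (1·√S) = 0.013 × 0.0218 / (√0.00026) = 0.01758.
Trying y = 0.246 m: A R^(2/3) = 0.02729 — over.
Trying y = 0.174 m: A R^(2/3) = 0.01426 — short.
Trying y = 0.194 m: A R^(2/3) = 0.01757 — matches.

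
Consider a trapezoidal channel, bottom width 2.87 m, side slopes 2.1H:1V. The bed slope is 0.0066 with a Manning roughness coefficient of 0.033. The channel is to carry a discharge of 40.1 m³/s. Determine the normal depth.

Manning's equation rearranged: A R^(2/3) = nQ / (1·√S) = 0.033 × 40.1 / (√0.0066) = 16.29.
Try y = 1.75 m: A R^(2/3) = 11.76 — too small.
Try y = 2.57 m: A R^(2/3) = 27.01 — too large.
Try y = 2.04 m: A R^(2/3) = 16.3 — matches.

y_n = 2.04 m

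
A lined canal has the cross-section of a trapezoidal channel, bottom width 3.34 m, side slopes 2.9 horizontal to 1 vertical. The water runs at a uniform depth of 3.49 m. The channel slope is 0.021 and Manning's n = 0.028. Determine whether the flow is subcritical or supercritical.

supercritical

With bottom width b = 3.34 m and side slope z = 2.9: A = (b + zy)y = (3.34 + 2.9×3.49)×3.49 = 46.98 m²; P = b + 2y√(1+z²) = 3.34 + 2×3.49×3.068 = 24.75 m.
Hydraulic radius R = A/P = 46.98/24.75 = 1.898 m.
V = (1/n) R^(2/3) √S = (1/0.028) × 1.898^(2/3) × √0.021 = 7.934 m/s. Hydraulic depth D_h = A/T = 46.98/23.58 = 1.992 m.
Froude number Fr = V/√(g·D_h) = 7.934/√(9.81×1.992) = 1.79, which is greater than 1, so the flow is supercritical.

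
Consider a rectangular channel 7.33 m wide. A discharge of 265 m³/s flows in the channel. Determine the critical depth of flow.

For a rectangular channel, critical depth y_c = (q²/g)^(1/3) where q = Q/b = 265/7.33 = 36.15 m²/s.
So y_c = (36.15²/9.81)^(1/3) = 5.11 m.

y_c = 5.11 m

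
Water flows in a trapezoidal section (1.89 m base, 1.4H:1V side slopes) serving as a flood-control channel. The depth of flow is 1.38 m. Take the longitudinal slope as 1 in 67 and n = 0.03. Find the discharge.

With bottom width b = 1.89 m and side slope z = 1.4: A = (b + zy)y = (1.89 + 1.4×1.38)×1.38 = 5.274 m²; P = b + 2y√(1+z²) = 1.89 + 2×1.38×1.72 = 6.638 m.
Hydraulic radius R = A/P = 5.274/6.638 = 0.7945 m.
Manning's equation: Q = (1/n) A R^(2/3) S^(1/2) = (1/0.03) × 5.274 × 0.7945^(2/3) × 0.01493^(1/2) = 18.4 m³/s.

Q = 18.4 m³/s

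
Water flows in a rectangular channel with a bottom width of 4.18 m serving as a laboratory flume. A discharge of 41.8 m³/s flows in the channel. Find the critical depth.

For a rectangular channel, critical depth y_c = (q²/g)^(1/3) where q = Q/b = 41.8/4.18 = 10 m²/s.
So y_c = (10²/9.81)^(1/3) = 2.17 m.

y_c = 2.17 m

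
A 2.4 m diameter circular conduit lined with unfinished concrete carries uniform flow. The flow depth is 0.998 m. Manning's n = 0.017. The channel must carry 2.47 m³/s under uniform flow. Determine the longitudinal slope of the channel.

S = 0.0013

For a circular section of diameter D = 2.4 m at depth y = 0.998 m, the central angle is θ = 2 arccos(1 − 2y/D) = 2.803 rad. Then A = (D²/8)(θ − sin θ) = 1.779 m² and P = Dθ/2 = 3.364 m.
Hydraulic radius R = A/P = 1.779/3.364 = 0.529 m.
From Manning's equation, S = [nQ / (1 A R^(2/3))]² = [0.017 × 2.47 / (1 × 1.779 × 0.529^(2/3))]² = 0.0013.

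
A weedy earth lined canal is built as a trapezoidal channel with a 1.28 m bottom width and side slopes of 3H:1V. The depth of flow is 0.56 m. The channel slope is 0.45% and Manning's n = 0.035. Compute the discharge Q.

With bottom width b = 1.28 m and side slope z = 3: A = (b + zy)y = (1.28 + 3×0.56)×0.56 = 1.658 m²; P = b + 2y√(1+z²) = 1.28 + 2×0.56×3.162 = 4.822 m.
Hydraulic radius R = A/P = 1.658/4.822 = 0.3438 m.
Manning's equation: Q = (1/n) A R^(2/3) S^(1/2) = (1/0.035) × 1.658 × 0.3438^(2/3) × 0.0045^(1/2) = 1.56 m³/s.

Q = 1.56 m³/s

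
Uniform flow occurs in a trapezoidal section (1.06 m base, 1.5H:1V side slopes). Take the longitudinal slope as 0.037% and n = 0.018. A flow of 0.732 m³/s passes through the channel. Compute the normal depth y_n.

Manning's equation rearranged: A R^(2/3) = nQ / (1·√S) = 0.018 × 0.732 / (√0.00037) = 0.685.
Trying y = 0.439 m: A R^(2/3) = 0.3271 — low.
Trying y = 0.796 m: A R^(2/3) = 1.064 — high.
Trying y = 0.641 m: A R^(2/3) = 0.685 — matches.

y_n = 0.641 m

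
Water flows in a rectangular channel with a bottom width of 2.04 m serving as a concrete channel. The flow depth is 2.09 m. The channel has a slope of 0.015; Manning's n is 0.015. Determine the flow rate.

Flow area A = b·y = 2.04 × 2.09 = 4.264 m². Wetted perimeter P = b + 2y = 2.04 + 2×2.09 = 6.22 m.
Hydraulic radius R = A/P = 4.264/6.22 = 0.6855 m.
Manning's equation: Q = (1/n) A R^(2/3) S^(1/2) = (1/0.015) × 4.264 × 0.6855^(2/3) × 0.015^(1/2) = 27.1 m³/s.

Q = 27.1 m³/s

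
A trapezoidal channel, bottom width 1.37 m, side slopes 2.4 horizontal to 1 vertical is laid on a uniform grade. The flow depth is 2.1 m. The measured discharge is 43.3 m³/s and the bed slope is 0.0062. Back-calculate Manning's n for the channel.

With bottom width b = 1.37 m and side slope z = 2.4: A = (b + zy)y = (1.37 + 2.4×2.1)×2.1 = 13.46 m²; P = b + 2y√(1+z²) = 1.37 + 2×2.1×2.6 = 12.29 m.
Hydraulic radius R = A/P = 13.46/12.29 = 1.095 m.
Rearranging Manning's equation: n = (1/Q) A R^(2/3) S^(1/2) = (1/43.3) × 13.46 × 1.095^(2/3) × √0.0062 = 0.026.

n = 0.026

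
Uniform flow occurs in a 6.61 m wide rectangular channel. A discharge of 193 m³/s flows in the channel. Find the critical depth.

y_c = 4.43 m

For a rectangular channel, critical depth y_c = (q²/g)^(1/3) where q = Q/b = 193/6.61 = 29.2 m²/s.
So y_c = (29.2²/9.81)^(1/3) = 4.43 m.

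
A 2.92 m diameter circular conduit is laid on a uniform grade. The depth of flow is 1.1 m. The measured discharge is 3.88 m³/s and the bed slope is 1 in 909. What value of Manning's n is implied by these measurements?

For a circular section of diameter D = 2.92 m at depth y = 1.1 m, the central angle is θ = 2 arccos(1 − 2y/D) = 2.643 rad. Then A = (D²/8)(θ − sin θ) = 2.308 m² and P = Dθ/2 = 3.859 m.
Hydraulic radius R = A/P = 2.308/3.859 = 0.598 m.
Rearranging Manning's equation: n = (1/Q) A R^(2/3) S^(1/2) = (1/3.88) × 2.308 × 0.598^(2/3) × √0.0011 = 0.014.

n = 0.014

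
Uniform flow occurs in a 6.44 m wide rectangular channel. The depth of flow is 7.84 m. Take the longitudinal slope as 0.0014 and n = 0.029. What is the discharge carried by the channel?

Q = 113 m³/s

Flow area A = b·y = 6.44 × 7.84 = 50.49 m². Wetted perimeter P = b + 2y = 6.44 + 2×7.84 = 22.12 m.
Hydraulic radius R = A/P = 50.49/22.12 = 2.283 m.
Manning's equation: Q = (1/n) A R^(2/3) S^(1/2) = (1/0.029) × 50.49 × 2.283^(2/3) × 0.0014^(1/2) = 113 m³/s.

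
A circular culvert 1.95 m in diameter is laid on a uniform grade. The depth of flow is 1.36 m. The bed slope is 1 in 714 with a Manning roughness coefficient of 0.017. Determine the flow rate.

Q = 3.39 m³/s

For a circular section of diameter D = 1.95 m at depth y = 1.36 m, the central angle is θ = 2 arccos(1 − 2y/D) = 3.953 rad. Then A = (D²/8)(θ − sin θ) = 2.224 m² and P = Dθ/2 = 3.855 m.
Hydraulic radius R = A/P = 2.224/3.855 = 0.577 m.
Manning's equation: Q = (1/n) A R^(2/3) S^(1/2) = (1/0.017) × 2.224 × 0.577^(2/3) × 0.001401^(1/2) = 3.39 m³/s.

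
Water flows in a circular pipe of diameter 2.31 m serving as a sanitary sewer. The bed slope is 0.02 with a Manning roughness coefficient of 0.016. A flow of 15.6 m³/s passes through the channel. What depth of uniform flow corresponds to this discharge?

y_n = 1.3 m

Manning's equation rearranged: A R^(2/3) = nQ / (1·√S) = 0.016 × 15.6 / (√0.02) = 1.765.
Trying y = 1.44 m: A R^(2/3) = 2.068 — high.
Trying y = 0.966 m: A R^(2/3) = 1.062 — low.
Trying y = 1.3 m: A R^(2/3) = 1.766 — matches.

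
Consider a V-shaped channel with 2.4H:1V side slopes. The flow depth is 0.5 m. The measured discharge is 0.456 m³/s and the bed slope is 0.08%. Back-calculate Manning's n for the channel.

n = 0.014

For a triangular section with side slope z = 2.4: A = zy² = 2.4×0.5² = 0.6 m²; P = 2y√(1+z²) = 2×0.5×2.6 = 2.6 m.
Hydraulic radius R = A/P = 0.6/2.6 = 0.2308 m.
Rearranging Manning's equation: n = (1/Q) A R^(2/3) S^(1/2) = (1/0.456) × 0.6 × 0.2308^(2/3) × √0.0008 = 0.014.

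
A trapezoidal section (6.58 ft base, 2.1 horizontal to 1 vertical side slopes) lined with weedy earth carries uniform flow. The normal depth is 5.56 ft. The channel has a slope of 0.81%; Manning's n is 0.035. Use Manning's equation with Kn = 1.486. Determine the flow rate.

Q = 830 ft³/s

With bottom width b = 6.58 ft and side slope z = 2.1: A = (b + zy)y = (6.58 + 2.1×5.56)×5.56 = 101.5 ft²; P = b + 2y√(1+z²) = 6.58 + 2×5.56×2.326 = 32.44 ft.
Hydraulic radius R = A/P = 101.5/32.44 = 3.129 ft.
Manning's equation: Q = (1.486/n) A R^(2/3) S^(1/2) = (1.486/0.035) × 101.5 × 3.129^(2/3) × 0.0081^(1/2) = 830 ft³/s.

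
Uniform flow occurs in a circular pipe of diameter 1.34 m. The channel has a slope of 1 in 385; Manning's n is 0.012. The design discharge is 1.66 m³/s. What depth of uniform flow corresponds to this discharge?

Manning's equation rearranged: A R^(2/3) = nQ / (1·√S) = 0.012 × 1.66 / (√0.002597) = 0.3909.
Try y = 0.511 m: A R^(2/3) = 0.2099 — too small.
Try y = 0.803 m: A R^(2/3) = 0.4561 — too large.
Try y = 0.728 m: A R^(2/3) = 0.3905 — close enough.

y_n = 0.728 m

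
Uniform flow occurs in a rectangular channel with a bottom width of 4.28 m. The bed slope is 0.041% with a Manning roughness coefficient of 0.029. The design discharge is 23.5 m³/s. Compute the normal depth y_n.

y_n = 5.83 m

Manning's equation rearranged: A R^(2/3) = nQ / (1·√S) = 0.029 × 23.5 / (√0.00041) = 33.66.
At y = 5.19 m: A R^(2/3) = 29.3 — low.
At y = 5.83 m: A R^(2/3) = 33.64 — matches.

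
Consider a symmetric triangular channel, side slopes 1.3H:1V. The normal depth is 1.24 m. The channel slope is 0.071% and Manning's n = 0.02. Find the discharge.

Q = 1.66 m³/s

For a triangular section with side slope z = 1.3: A = zy² = 1.3×1.24² = 1.999 m²; P = 2y√(1+z²) = 2×1.24×1.64 = 4.068 m.
Hydraulic radius R = A/P = 1.999/4.068 = 0.4914 m.
Manning's equation: Q = (1/n) A R^(2/3) S^(1/2) = (1/0.02) × 1.999 × 0.4914^(2/3) × 0.00071^(1/2) = 1.66 m³/s.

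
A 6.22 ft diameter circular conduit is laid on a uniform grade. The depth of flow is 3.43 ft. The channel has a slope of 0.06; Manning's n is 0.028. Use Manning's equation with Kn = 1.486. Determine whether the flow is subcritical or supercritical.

For a circular section of diameter D = 6.22 ft at depth y = 3.43 ft, the central angle is θ = 2 arccos(1 − 2y/D) = 3.348 rad. Then A = (D²/8)(θ − sin θ) = 17.18 ft² and P = Dθ/2 = 10.41 ft.
Hydraulic radius R = A/P = 17.18/10.41 = 1.65 ft.
V = (1.486/n) R^(2/3) √S = (1.486/0.028) × 1.65^(2/3) × √0.06 = 18.15 ft/s. Hydraulic depth D_h = A/T = 17.18/6.187 = 2.777 ft.
Froude number Fr = V/√(g·D_h) = 18.15/√(32.2×2.777) = 1.92, which is greater than 1, so the flow is supercritical.

supercritical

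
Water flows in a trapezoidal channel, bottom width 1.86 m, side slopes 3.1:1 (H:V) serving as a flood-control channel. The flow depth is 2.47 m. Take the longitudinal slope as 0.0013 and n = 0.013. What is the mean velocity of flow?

With bottom width b = 1.86 m and side slope z = 3.1: A = (b + zy)y = (1.86 + 3.1×2.47)×2.47 = 23.51 m²; P = b + 2y√(1+z²) = 1.86 + 2×2.47×3.257 = 17.95 m.
Hydraulic radius R = A/P = 23.51/17.95 = 1.31 m.
From Manning's equation, V = (1/n) R^(2/3) S^(1/2) = (1/0.013) × 1.31^(2/3) × 0.0013^(1/2) = 3.32 m/s.

V = 3.32 m/s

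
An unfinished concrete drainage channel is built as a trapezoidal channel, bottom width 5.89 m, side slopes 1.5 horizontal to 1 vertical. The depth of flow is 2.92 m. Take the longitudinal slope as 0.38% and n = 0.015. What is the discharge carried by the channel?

With bottom width b = 5.89 m and side slope z = 1.5: A = (b + zy)y = (5.89 + 1.5×2.92)×2.92 = 29.99 m²; P = b + 2y√(1+z²) = 5.89 + 2×2.92×1.803 = 16.42 m.
Hydraulic radius R = A/P = 29.99/16.42 = 1.827 m.
Manning's equation: Q = (1/n) A R^(2/3) S^(1/2) = (1/0.015) × 29.99 × 1.827^(2/3) × 0.0038^(1/2) = 184 m³/s.

Q = 184 m³/s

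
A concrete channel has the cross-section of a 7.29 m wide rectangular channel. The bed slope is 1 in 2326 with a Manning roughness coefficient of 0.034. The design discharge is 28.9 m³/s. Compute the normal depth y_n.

Manning's equation rearranged: A R^(2/3) = nQ / (1·√S) = 0.034 × 28.9 / (√0.0004299) = 47.39.
Trying y = 3.32 m: A R^(2/3) = 34.98 — too small.
Trying y = 4.9 m: A R^(2/3) = 58.4 — too large.
Trying y = 4.17 m: A R^(2/3) = 47.37 — close enough.

y_n = 4.17 m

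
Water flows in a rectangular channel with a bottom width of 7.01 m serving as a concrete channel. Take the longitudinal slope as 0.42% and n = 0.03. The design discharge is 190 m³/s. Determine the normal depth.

y_n = 7.1 m

Manning's equation rearranged: A R^(2/3) = nQ / (1·√S) = 0.03 × 190 / (√0.0042) = 87.95.
Try y = 8.89 m: A R^(2/3) = 115.2 — high.
Try y = 5.52 m: A R^(2/3) = 64.33 — low.
Try y = 7.1 m: A R^(2/3) = 87.89 — matches.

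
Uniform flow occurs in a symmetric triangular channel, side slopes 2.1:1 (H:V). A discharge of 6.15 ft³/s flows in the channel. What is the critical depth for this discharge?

y_c = 0.882 ft

At critical depth, Q² T / (g A³) = 1, i.e. A³/T = Q²/g = 6.15²/32.2 = 1.175.
At y = 0.696 ft: A³/T = 0.3601 — too small.
At y = 1.02 ft: A³/T = 2.434 — too large.
At y = 0.882 ft: A³/T = 1.177 — matches.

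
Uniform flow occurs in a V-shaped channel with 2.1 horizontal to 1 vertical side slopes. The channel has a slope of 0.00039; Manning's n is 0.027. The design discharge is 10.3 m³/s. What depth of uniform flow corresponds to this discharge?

Manning's equation rearranged: A R^(2/3) = nQ / (1·√S) = 0.027 × 10.3 / (√0.00039) = 14.08.
At y = 2.96 m: A R^(2/3) = 22.32 — too large.
At y = 2.19 m: A R^(2/3) = 9.995 — too small.
At y = 2.49 m: A R^(2/3) = 14.08 — ≈ 14.08.

y_n = 2.49 m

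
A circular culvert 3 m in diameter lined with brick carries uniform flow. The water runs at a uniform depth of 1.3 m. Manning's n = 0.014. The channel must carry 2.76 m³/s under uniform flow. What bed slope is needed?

S = 0.000289

For a circular section of diameter D = 3 m at depth y = 1.3 m, the central angle is θ = 2 arccos(1 − 2y/D) = 2.874 rad. Then A = (D²/8)(θ − sin θ) = 2.936 m² and P = Dθ/2 = 4.311 m.
Hydraulic radius R = A/P = 2.936/4.311 = 0.681 m.
From Manning's equation, S = [nQ / (1 A R^(2/3))]² = [0.014 × 2.76 / (1 × 2.936 × 0.681^(2/3))]² = 0.000289.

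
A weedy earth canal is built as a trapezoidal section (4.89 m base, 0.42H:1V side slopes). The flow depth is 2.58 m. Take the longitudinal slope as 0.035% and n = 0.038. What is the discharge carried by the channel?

Q = 9.81 m³/s

With bottom width b = 4.89 m and side slope z = 0.42: A = (b + zy)y = (4.89 + 0.42×2.58)×2.58 = 15.41 m²; P = b + 2y√(1+z²) = 4.89 + 2×2.58×1.085 = 10.49 m.
Hydraulic radius R = A/P = 15.41/10.49 = 1.47 m.
Manning's equation: Q = (1/n) A R^(2/3) S^(1/2) = (1/0.038) × 15.41 × 1.47^(2/3) × 0.00035^(1/2) = 9.81 m³/s.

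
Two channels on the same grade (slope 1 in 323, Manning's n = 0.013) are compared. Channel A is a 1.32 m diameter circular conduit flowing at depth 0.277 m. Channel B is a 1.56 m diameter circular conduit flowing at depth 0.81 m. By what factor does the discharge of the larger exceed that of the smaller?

Channel A: For a circular section of diameter D = 1.32 m at depth y = 0.277 m, the central angle is θ = 2 arccos(1 − 2y/D) = 1.903 rad. Then A = (D²/8)(θ − sin θ) = 0.2087 m² and P = Dθ/2 = 1.256 m. Hydraulic radius R = A/P = 0.2087/1.256 = 0.1661 m. Q_A = (1/0.013)·0.2087·0.1661^(2/3)·√0.003096 = 0.2699 m³/s.
Channel B: For a circular section of diameter D = 1.56 m at depth y = 0.81 m, the central angle is θ = 2 arccos(1 − 2y/D) = 3.219 rad. Then A = (D²/8)(θ − sin θ) = 1.002 m² and P = Dθ/2 = 2.51 m. Hydraulic radius R = A/P = 1.002/2.51 = 0.3993 m. Q_B = (1/0.013)·1.002·0.3993^(2/3)·√0.003096 = 2.327 m³/s.
The larger discharge is 2.327 m³/s and the smaller is 0.2699 m³/s; the ratio is 8.62.

8.62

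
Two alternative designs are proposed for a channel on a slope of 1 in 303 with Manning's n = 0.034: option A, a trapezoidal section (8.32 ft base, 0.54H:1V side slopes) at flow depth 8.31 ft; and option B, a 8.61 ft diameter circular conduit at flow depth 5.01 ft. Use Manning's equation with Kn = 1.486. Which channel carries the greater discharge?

Channel A: With bottom width b = 8.32 ft and side slope z = 0.54: A = (b + zy)y = (8.32 + 0.54×8.31)×8.31 = 106.4 ft²; P = b + 2y√(1+z²) = 8.32 + 2×8.31×1.136 = 27.21 ft. Hydraulic radius R = A/P = 106.4/27.21 = 3.912 ft. Q_A = (1.486/0.034)·106.4·3.912^(2/3)·√0.0033 = 663.4 ft³/s.
Channel B: For a circular section of diameter D = 8.61 ft at depth y = 5.01 ft, the central angle is θ = 2 arccos(1 − 2y/D) = 3.471 rad. Then A = (D²/8)(θ − sin θ) = 35.15 ft² and P = Dθ/2 = 14.94 ft. Hydraulic radius R = A/P = 35.15/14.94 = 2.353 ft. Q_B = (1.486/0.034)·35.15·2.353^(2/3)·√0.0033 = 156.1 ft³/s.
Q_A = 663.4 ft³/s vs Q_B = 156.1 ft³/s, so channel A carries more.

channel A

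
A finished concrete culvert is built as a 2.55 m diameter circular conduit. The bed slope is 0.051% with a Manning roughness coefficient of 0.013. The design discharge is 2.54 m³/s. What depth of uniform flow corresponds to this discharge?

y_n = 1.1 m

Manning's equation rearranged: A R^(2/3) = nQ / (1·√S) = 0.013 × 2.54 / (√0.00051) = 1.462.
At y = 0.766 m: A R^(2/3) = 0.7427 — too small.
At y = 1.27 m: A R^(2/3) = 1.879 — too large.
At y = 1.1 m: A R^(2/3) = 1.462 — close enough.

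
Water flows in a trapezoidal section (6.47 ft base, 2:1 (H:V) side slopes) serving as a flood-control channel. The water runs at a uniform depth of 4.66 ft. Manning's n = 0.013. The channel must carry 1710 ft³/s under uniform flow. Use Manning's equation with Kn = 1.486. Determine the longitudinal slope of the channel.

With bottom width b = 6.47 ft and side slope z = 2: A = (b + zy)y = (6.47 + 2×4.66)×4.66 = 73.58 ft²; P = b + 2y√(1+z²) = 6.47 + 2×4.66×2.236 = 27.31 ft.
Hydraulic radius R = A/P = 73.58/27.31 = 2.694 ft.
From Manning's equation, S = [nQ / (1.486 A R^(2/3))]² = [0.013 × 1710 / (1.486 × 73.58 × 2.694^(2/3))]² = 0.011.

S = 0.011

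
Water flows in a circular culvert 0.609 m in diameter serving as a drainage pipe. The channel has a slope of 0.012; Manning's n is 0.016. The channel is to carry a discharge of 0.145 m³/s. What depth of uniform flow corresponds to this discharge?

Manning's equation rearranged: A R^(2/3) = nQ / (1·√S) = 0.016 × 0.145 / (√0.012) = 0.02118.
At y = 0.158 m: A R^(2/3) = 0.01224 — low.
At y = 0.264 m: A R^(2/3) = 0.03237 — high.
At y = 0.21 m: A R^(2/3) = 0.02123 — close enough.

y_n = 0.21 m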